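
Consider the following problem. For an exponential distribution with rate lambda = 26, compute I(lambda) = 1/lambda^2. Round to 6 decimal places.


Fisher information for exponential: I(lambda) = 1/lambda^2.
lambda = 26, lambda^2 = 676.
I = 1/676 = 0.001479

0.001479


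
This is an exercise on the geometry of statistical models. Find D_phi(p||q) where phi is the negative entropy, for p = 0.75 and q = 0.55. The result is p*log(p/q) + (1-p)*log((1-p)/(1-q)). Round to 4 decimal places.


Bregman divergence with negative entropy generator:
D = p*log(p/q) + (1-p)*log((1-p)/(1-q)).
p = 0.75, q = 0.55.
p*log(p/q) = 0.75*log(0.75/0.55) = 0.232616.
(1-p)*log((1-p)/(1-q)) = 0.25*log(0.25/0.45) = -0.146947.
D = 0.232616 + -0.146947 = 0.0857

0.0857


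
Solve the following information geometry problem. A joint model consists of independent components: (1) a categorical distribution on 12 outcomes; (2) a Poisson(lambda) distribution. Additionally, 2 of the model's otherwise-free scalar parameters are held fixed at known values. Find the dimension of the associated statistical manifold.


The dimension of a statistical manifold equals the number of free
(independent) real parameters of the model. For a product of independent
blocks the parameter counts add.
- categorical on 12 outcomes (probabilities sum to 1): 12-1 = 11.
- Poisson (lambda): 1.
Total = 11 + 1 = 12.
2 parameter(s) fixed at known values: 12 - 2 = 10.
Dimension = 10

10


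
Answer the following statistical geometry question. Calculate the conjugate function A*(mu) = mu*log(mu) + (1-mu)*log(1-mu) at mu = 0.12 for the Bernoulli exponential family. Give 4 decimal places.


Legendre transform for Bernoulli:
A*(mu) = mu*log(mu) + (1-mu)*log(1-mu).
mu = 0.12, 1-mu = 0.88.
mu*log(mu) = 0.12*log(0.12) = -0.254432.
(1-mu)*log(1-mu) = 0.88*log(0.88) = -0.112493.
A* = -0.254432 + -0.112493 = -0.3669

-0.3669


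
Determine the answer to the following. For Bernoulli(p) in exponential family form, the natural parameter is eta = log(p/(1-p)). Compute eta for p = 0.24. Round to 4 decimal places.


Natural parameter for Bernoulli: eta = log(p/(1-p)).
p = 0.24, 1-p = 0.76.
p/(1-p) = 0.315789.
eta = log(0.315789) = -1.1527

-1.1527


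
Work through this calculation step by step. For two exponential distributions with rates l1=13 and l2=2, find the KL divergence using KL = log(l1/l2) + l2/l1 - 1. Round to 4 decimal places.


KL divergence for exponential family:
KL = log(l1/l2) + l2/l1 - 1.
log(13/2) = 1.871802.
2/13 = 0.153846.
KL = 1.871802 + 0.153846 - 1 = 1.0256

1.0256


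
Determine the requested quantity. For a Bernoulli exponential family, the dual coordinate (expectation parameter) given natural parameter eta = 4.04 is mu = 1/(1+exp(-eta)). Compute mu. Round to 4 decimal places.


Dual coordinate (expectation parameter) for Bernoulli:
mu = 1/(1+exp(-eta)).
eta = 4.04.
exp(-eta) = exp(-4.04) = 0.017597.
mu = 1/(1+0.017597) = 0.9827

0.9827


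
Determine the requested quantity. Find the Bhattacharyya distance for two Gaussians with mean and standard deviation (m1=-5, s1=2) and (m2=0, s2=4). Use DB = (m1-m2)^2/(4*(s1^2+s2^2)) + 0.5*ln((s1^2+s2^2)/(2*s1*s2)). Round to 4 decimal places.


Bhattacharyya distance between two Gaussians:
DB = (m1-m2)^2/(4*(s1^2+s2^2)) + (1/2)*ln((s1^2+s2^2)/(2*s1*s2)).
(m1-m2)^2 = (-5)^2 = 25.
s1^2+s2^2 = 4 + 16 = 20.
term1 = 25/80 = 0.3125.
term2 = 0.5*ln(20/16.0) = 0.111572.
DB = 0.3125 + 0.111572 = 0.4241

0.4241


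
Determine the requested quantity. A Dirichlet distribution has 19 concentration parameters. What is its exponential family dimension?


Exponential family dimension calculation:
Dirichlet with 19 components has 19 natural parameters.

19


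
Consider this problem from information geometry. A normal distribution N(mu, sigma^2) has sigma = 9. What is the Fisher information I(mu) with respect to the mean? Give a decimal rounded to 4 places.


The Fisher information for the mean of a normal distribution is I(mu) = 1/sigma^2.
sigma = 9, so sigma^2 = 81.
I(mu) = 1/81 = 0.0123

0.0123


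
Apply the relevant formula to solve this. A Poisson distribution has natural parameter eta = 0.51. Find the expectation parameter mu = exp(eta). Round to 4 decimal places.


Expectation parameter for Poisson exponential family:
mu = exp(eta).
eta = 0.51.
mu = exp(0.51) = 1.6653

1.6653


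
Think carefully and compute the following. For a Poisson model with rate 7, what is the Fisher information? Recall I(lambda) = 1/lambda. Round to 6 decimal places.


Fisher information for Poisson: I(lambda) = 1/lambda.
lambda = 7.
I(lambda) = 1/7 = 0.142857

0.142857


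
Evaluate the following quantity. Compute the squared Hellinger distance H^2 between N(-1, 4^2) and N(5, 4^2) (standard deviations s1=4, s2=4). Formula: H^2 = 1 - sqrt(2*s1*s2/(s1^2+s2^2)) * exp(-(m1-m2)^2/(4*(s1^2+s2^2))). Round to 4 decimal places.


Squared Hellinger distance for Gaussians:
H^2 = 1 - sqrt(2*s1*s2/(s1^2+s2^2)) * exp(-(m1-m2)^2/(4*(s1^2+s2^2))).
s1^2 = 16, s2^2 = 16, s1^2+s2^2 = 32.
sqrt(2*4*4/(32)) = 1.0.
(m1-m2)^2 = (-6)^2 = 36.
exp(-36/(4*32)) = exp(-0.28125) = 0.75484.
H^2 = 1 - 1.0*0.75484 = 0.2452

0.2452


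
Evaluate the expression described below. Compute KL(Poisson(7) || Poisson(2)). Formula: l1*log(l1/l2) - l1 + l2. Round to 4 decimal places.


KL divergence for Poisson:
KL = l1*log(l1/l2) - l1 + l2.
l1 = 7, l2 = 2.
log(7/2) = 1.252763.
l1*log(l1/l2) = 7 * 1.252763 = 8.769341.
KL = 8.769341 - 7 + 2 = 3.7693

3.7693


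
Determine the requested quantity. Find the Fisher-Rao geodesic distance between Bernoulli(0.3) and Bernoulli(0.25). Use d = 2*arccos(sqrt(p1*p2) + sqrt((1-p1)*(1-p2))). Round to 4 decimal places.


Geodesic distance on Bernoulli manifold:
d(p1,p2) = 2*arccos(sqrt(p1*p2) + sqrt((1-p1)*(1-p2))).
sqrt(p1*p2) = sqrt(0.3*0.25) = 0.273861.
sqrt((1-p1)*(1-p2)) = sqrt(0.7*0.75) = 0.724569.
arg = 0.273861 + 0.724569 = 0.99843.
d = 2*arccos(0.99843) = 0.1121

0.1121


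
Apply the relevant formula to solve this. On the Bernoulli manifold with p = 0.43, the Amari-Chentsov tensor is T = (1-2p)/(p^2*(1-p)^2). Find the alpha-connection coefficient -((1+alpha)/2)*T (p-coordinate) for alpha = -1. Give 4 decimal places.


Skewness (Amari-Chentsov) tensor: T = (1-2p)/(p^2*(1-p)^2).
p = 0.43, 1-2p = 0.14, p^2 = 0.1849, (1-p)^2 = 0.3249.
T = 0.14/(0.1849 * 0.3249) = 2.330459.
In the p-coordinate, Gamma^(alpha) = Gamma^(0) - (alpha/2)*T with Gamma^(0) = (1/2)*g'(p) = -T/2,
so Gamma^(alpha) = -((1+alpha)/2)*T.
alpha = -1, -(1+alpha)/2 = 0.0.
Gamma = 0.0 * 2.330459 = 0.0000

0.0000


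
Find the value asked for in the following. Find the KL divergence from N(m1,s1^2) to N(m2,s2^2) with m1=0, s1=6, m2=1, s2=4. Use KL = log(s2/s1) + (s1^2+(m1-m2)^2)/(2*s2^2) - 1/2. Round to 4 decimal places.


KL divergence between normal distributions:
KL = log(s2/s1) + (s1^2 + (m1-m2)^2)/(2*s2^2) - 1/2.
log(4/6) = -0.405465.
(6^2 + (0-1)^2)/(2*4^2) = (36 + 1)/32 = 1.15625.
KL = -0.405465 + 1.15625 - 0.5 = 0.2508

0.2508


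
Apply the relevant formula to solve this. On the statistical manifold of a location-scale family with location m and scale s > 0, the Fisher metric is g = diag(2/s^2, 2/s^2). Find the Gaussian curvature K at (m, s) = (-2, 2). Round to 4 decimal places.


The metric has the form g = (A dm^2 + B ds^2)/s^2 with A = 2, B = 2.
Substitute u = sqrt(A/B)*m: g = B*(du^2 + ds^2)/s^2, i.e. B times the
Poincare upper half-plane metric, which has constant Gaussian curvature -1.
Scaling a 2D metric by a constant c divides the Gaussian curvature by c,
so K = -1/B = -1/(2) = -0.5000 everywhere (the point (m, s) = (-2, 2) is irrelevant:
the curvature is constant).
The requested Gaussian curvature is K = -0.5000.

-0.5000


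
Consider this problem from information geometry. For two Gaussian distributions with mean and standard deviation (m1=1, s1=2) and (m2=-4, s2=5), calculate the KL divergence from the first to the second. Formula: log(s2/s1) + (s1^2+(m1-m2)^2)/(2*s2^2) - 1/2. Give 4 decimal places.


KL divergence between normal distributions:
KL = log(s2/s1) + (s1^2 + (m1-m2)^2)/(2*s2^2) - 1/2.
log(5/2) = 0.916291.
(2^2 + (1--4)^2)/(2*5^2) = (4 + 25)/50 = 0.58.
KL = 0.916291 + 0.58 - 0.5 = 0.9963

0.9963


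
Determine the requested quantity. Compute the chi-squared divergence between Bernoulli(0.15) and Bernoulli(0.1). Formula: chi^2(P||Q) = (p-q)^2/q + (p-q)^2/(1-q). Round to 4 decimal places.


Chi-squared divergence between Bernoulli distributions:
chi^2 = (p-q)^2/q + (p-q)^2/(1-q).
p = 0.15, q = 0.1, p-q = 0.05.
(p-q)^2 = 0.0025.
term1 = 0.0025/0.1 = 0.025.
term2 = 0.0025/0.9 = 0.002778.
chi^2 = 0.025 + 0.002778 = 0.0278

0.0278


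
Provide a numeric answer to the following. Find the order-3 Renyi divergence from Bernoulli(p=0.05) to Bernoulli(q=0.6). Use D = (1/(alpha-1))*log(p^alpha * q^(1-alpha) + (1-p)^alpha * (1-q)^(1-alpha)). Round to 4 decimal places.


Renyi divergence of order alpha between Bernoulli distributions:
D = (1/(alpha-1))*log(p^alpha * q^(1-alpha) + (1-p)^alpha * (1-q)^(1-alpha)).
alpha = 3, p = 0.05, q = 0.6.
p^alpha * q^(1-alpha) = 0.05^3 * 0.6^-2 = 0.000347.
(1-p)^alpha * (1-q)^(1-alpha) = 0.95^3 * 0.4^-2 = 5.358594.
sum = 0.000347 + 5.358594 = 5.358941.
D = (1/2)*log(5.358941) = 0.8394

0.8394


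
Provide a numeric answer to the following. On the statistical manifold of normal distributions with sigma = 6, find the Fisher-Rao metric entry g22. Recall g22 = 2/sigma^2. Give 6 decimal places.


For the 2-parameter normal family, the Fisher metric has:
  g11 = 1/sigma^2, g22 = 2/sigma^2.
sigma = 6, sigma^2 = 36.
g22 = 0.055556

0.055556


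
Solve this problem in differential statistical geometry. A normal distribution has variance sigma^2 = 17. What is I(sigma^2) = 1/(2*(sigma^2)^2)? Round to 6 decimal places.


Fisher information for variance: I(sigma^2) = 1/(2*sigma^4).
sigma^2 = 17, so sigma^4 = 289.
I = 1/(2*289) = 1/578 = 0.001730

0.001730


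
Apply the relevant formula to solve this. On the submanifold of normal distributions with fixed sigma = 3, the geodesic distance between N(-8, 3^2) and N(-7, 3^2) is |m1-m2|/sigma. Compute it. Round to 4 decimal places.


On the fixed-variance normal subfamily, geodesic distance = |m1-m2|/sigma.
|-8 - -7| = 1.
sigma = 3.
d = 1/3 = 0.3333

0.3333


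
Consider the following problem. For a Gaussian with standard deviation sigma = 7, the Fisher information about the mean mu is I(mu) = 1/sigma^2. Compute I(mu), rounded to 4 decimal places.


The Fisher information for the mean of a normal distribution is I(mu) = 1/sigma^2.
sigma = 7, so sigma^2 = 49.
I(mu) = 1/49 = 0.0204

0.0204


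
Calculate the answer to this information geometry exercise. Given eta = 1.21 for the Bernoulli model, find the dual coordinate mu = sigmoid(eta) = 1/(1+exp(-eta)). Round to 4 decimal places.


Dual coordinate (expectation parameter) for Bernoulli:
mu = 1/(1+exp(-eta)).
eta = 1.21.
exp(-eta) = exp(-1.21) = 0.298197.
mu = 1/(1+0.298197) = 0.7703

0.7703


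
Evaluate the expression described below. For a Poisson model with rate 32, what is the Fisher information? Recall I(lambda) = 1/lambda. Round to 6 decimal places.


Fisher information for Poisson: I(lambda) = 1/lambda.
lambda = 32.
I(lambda) = 1/32 = 0.031250

0.031250


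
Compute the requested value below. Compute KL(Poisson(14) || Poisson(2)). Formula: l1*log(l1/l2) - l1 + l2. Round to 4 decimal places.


KL divergence for Poisson:
KL = l1*log(l1/l2) - l1 + l2.
l1 = 14, l2 = 2.
log(14/2) = 1.94591.
l1*log(l1/l2) = 14 * 1.94591 = 27.242742.
KL = 27.242742 - 14 + 2 = 15.2427

15.2427


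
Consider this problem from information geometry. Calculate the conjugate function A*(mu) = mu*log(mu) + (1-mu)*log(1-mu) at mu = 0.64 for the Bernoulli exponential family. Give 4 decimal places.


Legendre transform for Bernoulli:
A*(mu) = mu*log(mu) + (1-mu)*log(1-mu).
mu = 0.64, 1-mu = 0.36.
mu*log(mu) = 0.64*log(0.64) = -0.285624.
(1-mu)*log(1-mu) = 0.36*log(0.36) = -0.367794.
A* = -0.285624 + -0.367794 = -0.6534

-0.6534


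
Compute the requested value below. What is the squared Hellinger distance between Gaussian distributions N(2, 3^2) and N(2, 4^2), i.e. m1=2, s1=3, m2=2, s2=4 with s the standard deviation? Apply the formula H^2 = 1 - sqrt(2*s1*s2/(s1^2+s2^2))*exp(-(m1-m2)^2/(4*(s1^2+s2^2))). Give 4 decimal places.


Squared Hellinger distance for Gaussians:
H^2 = 1 - sqrt(2*s1*s2/(s1^2+s2^2)) * exp(-(m1-m2)^2/(4*(s1^2+s2^2))).
s1^2 = 9, s2^2 = 16, s1^2+s2^2 = 25.
sqrt(2*3*4/(25)) = 0.979796.
(m1-m2)^2 = (0)^2 = 0.
exp(-0/(4*25)) = exp(0.0) = 1.0.
H^2 = 1 - 0.979796*1.0 = 0.0202

0.0202


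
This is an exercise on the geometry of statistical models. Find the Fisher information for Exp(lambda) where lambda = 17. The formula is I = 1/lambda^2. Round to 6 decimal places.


Fisher information for exponential: I(lambda) = 1/lambda^2.
lambda = 17, lambda^2 = 289.
I = 1/289 = 0.003460

0.003460


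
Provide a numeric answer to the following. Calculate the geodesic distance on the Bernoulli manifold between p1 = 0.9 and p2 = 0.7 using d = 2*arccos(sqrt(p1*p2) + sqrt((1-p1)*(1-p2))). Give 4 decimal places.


Geodesic distance on Bernoulli manifold:
d(p1,p2) = 2*arccos(sqrt(p1*p2) + sqrt((1-p1)*(1-p2))).
sqrt(p1*p2) = sqrt(0.9*0.7) = 0.793725.
sqrt((1-p1)*(1-p2)) = sqrt(0.1*0.3) = 0.173205.
arg = 0.793725 + 0.173205 = 0.96693.
d = 2*arccos(0.96693) = 0.5158

0.5158


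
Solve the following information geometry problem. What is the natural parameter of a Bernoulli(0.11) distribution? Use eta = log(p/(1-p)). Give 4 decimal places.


Natural parameter for Bernoulli: eta = log(p/(1-p)).
p = 0.11, 1-p = 0.89.
p/(1-p) = 0.123596.
eta = log(0.123596) = -2.0907

-2.0907


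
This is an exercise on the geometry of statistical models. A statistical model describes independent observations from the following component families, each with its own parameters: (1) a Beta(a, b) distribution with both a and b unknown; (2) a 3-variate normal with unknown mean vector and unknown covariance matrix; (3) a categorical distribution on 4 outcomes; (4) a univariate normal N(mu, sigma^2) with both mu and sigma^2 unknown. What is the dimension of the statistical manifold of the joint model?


The dimension of a statistical manifold equals the number of free
(independent) real parameters of the model. For a product of independent
blocks the parameter counts add.
- Beta (a, b): 2.
- 3-variate normal: 3 (mean) + 3*4/2 = 6 (symmetric covariance) = 9.
- categorical on 4 outcomes (probabilities sum to 1): 4-1 = 3.
- normal (mu, sigma^2): 2.
Total = 2 + 9 + 3 + 2 = 16.
Dimension = 16

16


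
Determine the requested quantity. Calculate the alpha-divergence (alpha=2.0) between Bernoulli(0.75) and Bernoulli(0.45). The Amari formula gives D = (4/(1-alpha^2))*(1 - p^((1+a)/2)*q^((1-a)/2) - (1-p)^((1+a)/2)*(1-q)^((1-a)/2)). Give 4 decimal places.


Amari alpha-divergence:
D = (4/(1-alpha^2))*(1 - p^((1+a)/2)*q^((1-a)/2) - (1-p)^((1+a)/2)*(1-q)^((1-a)/2)).
alpha = 2.0, p = 0.75, q = 0.45.
e1 = (1+alpha)/2 = 1.5, e2 = (1-alpha)/2 = -0.5.
t1 = p^e1 * q^e2 = 0.75^1.5 * 0.45^-0.5 = 0.968246.
t2 = (1-p)^e1 * (1-q)^e2 = 0.25^1.5 * 0.55^-0.5 = 0.16855.
4/(1-alpha^2) = -1.333333.
D = -1.333333*(1 - 0.968246 - 0.16855) = 0.1824

0.1824


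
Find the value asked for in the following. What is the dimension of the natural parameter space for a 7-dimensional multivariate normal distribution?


Exponential family dimension calculation:
For 7-dim MVN: mean has 7 params, covariance has 7*8/2 = 28 unique entries.
Total dim = 7 + 28 = 35.

35


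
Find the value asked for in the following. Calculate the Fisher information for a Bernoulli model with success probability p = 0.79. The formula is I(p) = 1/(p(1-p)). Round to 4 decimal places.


For Bernoulli(p), Fisher information is I(p) = 1/(p*(1-p)).
p = 0.79, 1-p = 0.21.
p*(1-p) = 0.1659.
I(p) = 1/0.1659 = 6.0277

6.0277


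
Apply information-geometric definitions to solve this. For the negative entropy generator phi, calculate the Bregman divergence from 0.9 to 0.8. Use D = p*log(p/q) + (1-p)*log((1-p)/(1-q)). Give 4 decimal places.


Bregman divergence with negative entropy generator:
D = p*log(p/q) + (1-p)*log((1-p)/(1-q)).
p = 0.9, q = 0.8.
p*log(p/q) = 0.9*log(0.9/0.8) = 0.106005.
(1-p)*log((1-p)/(1-q)) = 0.1*log(0.1/0.2) = -0.069315.
D = 0.106005 + -0.069315 = 0.0367

0.0367


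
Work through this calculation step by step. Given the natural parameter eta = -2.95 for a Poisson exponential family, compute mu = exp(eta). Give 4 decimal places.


Expectation parameter for Poisson exponential family:
mu = exp(eta).
eta = -2.95.
mu = exp(-2.95) = 0.0523

0.0523


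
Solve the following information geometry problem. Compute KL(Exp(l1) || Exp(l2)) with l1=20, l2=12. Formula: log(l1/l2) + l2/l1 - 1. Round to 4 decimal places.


KL divergence for exponential family:
KL = log(l1/l2) + l2/l1 - 1.
log(20/12) = 0.510826.
12/20 = 0.6.
KL = 0.510826 + 0.6 - 1 = 0.1108

0.1108


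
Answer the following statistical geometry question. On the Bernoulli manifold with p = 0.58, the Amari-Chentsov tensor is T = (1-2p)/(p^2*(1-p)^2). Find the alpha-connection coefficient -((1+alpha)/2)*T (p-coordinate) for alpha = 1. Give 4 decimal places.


Skewness (Amari-Chentsov) tensor: T = (1-2p)/(p^2*(1-p)^2).
p = 0.58, 1-2p = -0.16, p^2 = 0.3364, (1-p)^2 = 0.1764.
T = -0.16/(0.3364 * 0.1764) = -2.696283.
In the p-coordinate, Gamma^(alpha) = Gamma^(0) - (alpha/2)*T with Gamma^(0) = (1/2)*g'(p) = -T/2,
so Gamma^(alpha) = -((1+alpha)/2)*T.
alpha = 1, -(1+alpha)/2 = -1.0.
Gamma = -1.0 * -2.696283 = 2.6963

2.6963


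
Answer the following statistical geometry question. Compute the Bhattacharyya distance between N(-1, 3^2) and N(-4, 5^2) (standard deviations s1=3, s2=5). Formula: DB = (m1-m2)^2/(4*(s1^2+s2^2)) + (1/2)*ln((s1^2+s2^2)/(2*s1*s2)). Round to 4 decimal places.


Bhattacharyya distance between two Gaussians:
DB = (m1-m2)^2/(4*(s1^2+s2^2)) + (1/2)*ln((s1^2+s2^2)/(2*s1*s2)).
(m1-m2)^2 = (3)^2 = 9.
s1^2+s2^2 = 9 + 25 = 34.
term1 = 9/136 = 0.066176.
term2 = 0.5*ln(34/30.0) = 0.062582.
DB = 0.066176 + 0.062582 = 0.1288

0.1288


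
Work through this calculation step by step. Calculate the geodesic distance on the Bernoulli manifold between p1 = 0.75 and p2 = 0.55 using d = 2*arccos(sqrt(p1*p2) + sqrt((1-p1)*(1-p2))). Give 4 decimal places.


Geodesic distance on Bernoulli manifold:
d(p1,p2) = 2*arccos(sqrt(p1*p2) + sqrt((1-p1)*(1-p2))).
sqrt(p1*p2) = sqrt(0.75*0.55) = 0.642262.
sqrt((1-p1)*(1-p2)) = sqrt(0.25*0.45) = 0.33541.
arg = 0.642262 + 0.33541 = 0.977672.
d = 2*arccos(0.977672) = 0.4234

0.4234


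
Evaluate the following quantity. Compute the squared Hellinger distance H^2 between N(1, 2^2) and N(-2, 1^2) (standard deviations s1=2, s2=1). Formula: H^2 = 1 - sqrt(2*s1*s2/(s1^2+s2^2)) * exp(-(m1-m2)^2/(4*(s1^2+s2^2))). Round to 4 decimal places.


Squared Hellinger distance for Gaussians:
H^2 = 1 - sqrt(2*s1*s2/(s1^2+s2^2)) * exp(-(m1-m2)^2/(4*(s1^2+s2^2))).
s1^2 = 4, s2^2 = 1, s1^2+s2^2 = 5.
sqrt(2*2*1/(5)) = 0.894427.
(m1-m2)^2 = (3)^2 = 9.
exp(-9/(4*5)) = exp(-0.45) = 0.637628.
H^2 = 1 - 0.894427*0.637628 = 0.4297

0.4297


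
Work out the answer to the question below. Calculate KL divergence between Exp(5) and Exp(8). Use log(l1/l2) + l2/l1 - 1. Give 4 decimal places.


KL divergence for exponential family:
KL = log(l1/l2) + l2/l1 - 1.
log(5/8) = -0.470004.
8/5 = 1.6.
KL = -0.470004 + 1.6 - 1 = 0.1300

0.1300


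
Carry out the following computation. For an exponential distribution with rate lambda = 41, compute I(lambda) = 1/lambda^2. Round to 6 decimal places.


Fisher information for exponential: I(lambda) = 1/lambda^2.
lambda = 41, lambda^2 = 1681.
I = 1/1681 = 0.000595

0.000595


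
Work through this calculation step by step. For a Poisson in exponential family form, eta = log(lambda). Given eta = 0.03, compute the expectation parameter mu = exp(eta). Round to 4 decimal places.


Expectation parameter for Poisson exponential family:
mu = exp(eta).
eta = 0.03.
mu = exp(0.03) = 1.0305

1.0305


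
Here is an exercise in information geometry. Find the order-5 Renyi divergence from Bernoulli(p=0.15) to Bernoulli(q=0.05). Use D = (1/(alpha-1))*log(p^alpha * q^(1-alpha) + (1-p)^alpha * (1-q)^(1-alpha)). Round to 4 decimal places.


Renyi divergence of order alpha between Bernoulli distributions:
D = (1/(alpha-1))*log(p^alpha * q^(1-alpha) + (1-p)^alpha * (1-q)^(1-alpha)).
alpha = 5, p = 0.15, q = 0.05.
p^alpha * q^(1-alpha) = 0.15^5 * 0.05^-4 = 12.15.
(1-p)^alpha * (1-q)^(1-alpha) = 0.85^5 * 0.95^-4 = 0.544754.
sum = 12.15 + 0.544754 = 12.694754.
D = (1/4)*log(12.694754) = 0.6353

0.6353


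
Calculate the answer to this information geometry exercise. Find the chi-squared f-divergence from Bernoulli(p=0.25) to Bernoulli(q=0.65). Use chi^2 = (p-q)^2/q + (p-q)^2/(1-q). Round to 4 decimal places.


Chi-squared divergence between Bernoulli distributions:
chi^2 = (p-q)^2/q + (p-q)^2/(1-q).
p = 0.25, q = 0.65, p-q = -0.4.
(p-q)^2 = 0.16.
term1 = 0.16/0.65 = 0.246154.
term2 = 0.16/0.35 = 0.457143.
chi^2 = 0.246154 + 0.457143 = 0.7033

0.7033


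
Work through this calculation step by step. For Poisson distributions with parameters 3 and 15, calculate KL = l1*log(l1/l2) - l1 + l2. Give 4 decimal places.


KL divergence for Poisson:
KL = l1*log(l1/l2) - l1 + l2.
l1 = 3, l2 = 15.
log(3/15) = -1.609438.
l1*log(l1/l2) = 3 * -1.609438 = -4.828314.
KL = -4.828314 - 3 + 15 = 7.1717

7.1717


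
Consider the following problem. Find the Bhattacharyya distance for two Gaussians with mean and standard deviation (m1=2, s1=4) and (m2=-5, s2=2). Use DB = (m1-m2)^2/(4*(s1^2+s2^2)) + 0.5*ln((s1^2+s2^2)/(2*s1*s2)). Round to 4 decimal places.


Bhattacharyya distance between two Gaussians:
DB = (m1-m2)^2/(4*(s1^2+s2^2)) + (1/2)*ln((s1^2+s2^2)/(2*s1*s2)).
(m1-m2)^2 = (7)^2 = 49.
s1^2+s2^2 = 16 + 4 = 20.
term1 = 49/80 = 0.6125.
term2 = 0.5*ln(20/16.0) = 0.111572.
DB = 0.6125 + 0.111572 = 0.7241

0.7241


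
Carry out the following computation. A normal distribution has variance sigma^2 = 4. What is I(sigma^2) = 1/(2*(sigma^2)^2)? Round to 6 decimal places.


Fisher information for variance: I(sigma^2) = 1/(2*sigma^4).
sigma^2 = 4, so sigma^4 = 16.
I = 1/(2*16) = 1/32 = 0.031250

0.031250


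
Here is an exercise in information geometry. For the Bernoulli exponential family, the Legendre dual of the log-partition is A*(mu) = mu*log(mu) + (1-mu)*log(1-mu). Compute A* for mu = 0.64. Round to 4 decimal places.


Legendre transform for Bernoulli:
A*(mu) = mu*log(mu) + (1-mu)*log(1-mu).
mu = 0.64, 1-mu = 0.36.
mu*log(mu) = 0.64*log(0.64) = -0.285624.
(1-mu)*log(1-mu) = 0.36*log(0.36) = -0.367794.
A* = -0.285624 + -0.367794 = -0.6534

-0.6534


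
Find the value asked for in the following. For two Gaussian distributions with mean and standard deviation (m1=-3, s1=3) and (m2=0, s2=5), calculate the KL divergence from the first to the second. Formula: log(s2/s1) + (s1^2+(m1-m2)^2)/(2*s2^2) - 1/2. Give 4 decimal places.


KL divergence between normal distributions:
KL = log(s2/s1) + (s1^2 + (m1-m2)^2)/(2*s2^2) - 1/2.
log(5/3) = 0.510826.
(3^2 + (-3-0)^2)/(2*5^2) = (9 + 9)/50 = 0.36.
KL = 0.510826 + 0.36 - 0.5 = 0.3708

0.3708


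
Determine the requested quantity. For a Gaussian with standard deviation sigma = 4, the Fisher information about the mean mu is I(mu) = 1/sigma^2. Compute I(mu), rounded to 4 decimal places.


The Fisher information for the mean of a normal distribution is I(mu) = 1/sigma^2.
sigma = 4, so sigma^2 = 16.
I(mu) = 1/16 = 0.0625

0.0625


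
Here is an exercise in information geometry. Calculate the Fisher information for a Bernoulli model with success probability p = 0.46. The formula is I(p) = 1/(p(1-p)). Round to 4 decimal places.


For Bernoulli(p), Fisher information is I(p) = 1/(p*(1-p)).
p = 0.46, 1-p = 0.54.
p*(1-p) = 0.2484.
I(p) = 1/0.2484 = 4.0258

4.0258


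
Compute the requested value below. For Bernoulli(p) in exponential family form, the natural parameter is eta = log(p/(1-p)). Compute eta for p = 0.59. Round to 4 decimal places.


Natural parameter for Bernoulli: eta = log(p/(1-p)).
p = 0.59, 1-p = 0.41.
p/(1-p) = 1.439024.
eta = log(1.439024) = 0.3640

0.3640


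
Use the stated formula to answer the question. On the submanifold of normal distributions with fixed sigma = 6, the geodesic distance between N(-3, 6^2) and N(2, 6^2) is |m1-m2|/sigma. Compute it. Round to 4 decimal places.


On the fixed-variance normal subfamily, geodesic distance = |m1-m2|/sigma.
|-3 - 2| = 5.
sigma = 6.
d = 5/6 = 0.8333

0.8333


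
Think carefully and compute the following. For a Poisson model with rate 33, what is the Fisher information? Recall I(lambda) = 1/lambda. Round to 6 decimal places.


Fisher information for Poisson: I(lambda) = 1/lambda.
lambda = 33.
I(lambda) = 1/33 = 0.030303

0.030303


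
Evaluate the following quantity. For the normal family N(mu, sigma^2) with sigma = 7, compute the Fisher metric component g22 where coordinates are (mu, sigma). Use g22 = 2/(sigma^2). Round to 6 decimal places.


For the 2-parameter normal family, the Fisher metric has:
  g11 = 1/sigma^2, g22 = 2/sigma^2.
sigma = 7, sigma^2 = 49.
g22 = 0.040816

0.040816


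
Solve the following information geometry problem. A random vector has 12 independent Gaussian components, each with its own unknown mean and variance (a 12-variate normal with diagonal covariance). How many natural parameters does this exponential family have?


Exponential family dimension calculation:
Each univariate normal has two natural parameters (mu/sigma^2 and -1/(2 sigma^2)).
With 12 independent components, dim = 2 * 12 = 24.

24


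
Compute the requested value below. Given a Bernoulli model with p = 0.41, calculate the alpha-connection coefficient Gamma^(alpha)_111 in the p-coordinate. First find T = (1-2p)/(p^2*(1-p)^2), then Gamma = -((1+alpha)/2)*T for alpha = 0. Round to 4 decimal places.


Skewness (Amari-Chentsov) tensor: T = (1-2p)/(p^2*(1-p)^2).
p = 0.41, 1-2p = 0.18, p^2 = 0.1681, (1-p)^2 = 0.3481.
T = 0.18/(0.1681 * 0.3481) = 3.076102.
In the p-coordinate, Gamma^(alpha) = Gamma^(0) - (alpha/2)*T with Gamma^(0) = (1/2)*g'(p) = -T/2,
so Gamma^(alpha) = -((1+alpha)/2)*T.
alpha = 0, -(1+alpha)/2 = -0.5.
Gamma = -0.5 * 3.076102 = -1.5381

-1.5381


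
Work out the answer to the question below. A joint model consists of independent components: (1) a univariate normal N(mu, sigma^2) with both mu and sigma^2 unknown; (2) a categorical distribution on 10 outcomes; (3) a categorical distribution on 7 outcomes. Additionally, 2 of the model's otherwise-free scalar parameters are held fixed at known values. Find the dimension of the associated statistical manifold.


The dimension of a statistical manifold equals the number of free
(independent) real parameters of the model. For a product of independent
blocks the parameter counts add.
- normal (mu, sigma^2): 2.
- categorical on 10 outcomes (probabilities sum to 1): 10-1 = 9.
- categorical on 7 outcomes (probabilities sum to 1): 7-1 = 6.
Total = 2 + 9 + 6 = 17.
2 parameter(s) fixed at known values: 17 - 2 = 15.
Dimension = 15

15


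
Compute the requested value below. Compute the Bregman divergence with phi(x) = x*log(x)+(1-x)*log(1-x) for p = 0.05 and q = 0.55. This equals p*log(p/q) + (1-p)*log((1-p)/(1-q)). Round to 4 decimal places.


Bregman divergence with negative entropy generator:
D = p*log(p/q) + (1-p)*log((1-p)/(1-q)).
p = 0.05, q = 0.55.
p*log(p/q) = 0.05*log(0.05/0.55) = -0.119895.
(1-p)*log((1-p)/(1-q)) = 0.95*log(0.95/0.45) = 0.709854.
D = -0.119895 + 0.709854 = 0.5900

0.5900


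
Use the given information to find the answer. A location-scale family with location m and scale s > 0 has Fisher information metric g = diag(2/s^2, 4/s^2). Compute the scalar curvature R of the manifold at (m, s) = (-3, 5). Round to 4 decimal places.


The metric has the form g = (A dm^2 + B ds^2)/s^2 with A = 2, B = 4.
Substitute u = sqrt(A/B)*m: g = B*(du^2 + ds^2)/s^2, i.e. B times the
Poincare upper half-plane metric, which has constant Gaussian curvature -1.
Scaling a 2D metric by a constant c divides the Gaussian curvature by c,
so K = -1/B = -1/(4) = -0.2500 everywhere (the point (m, s) = (-3, 5) is irrelevant:
the curvature is constant).
Scalar curvature in dimension 2: R = 2K = -2/(4) = -0.5000.

-0.5000


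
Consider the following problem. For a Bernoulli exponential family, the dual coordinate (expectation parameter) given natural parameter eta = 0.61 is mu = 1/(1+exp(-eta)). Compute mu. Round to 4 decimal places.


Dual coordinate (expectation parameter) for Bernoulli:
mu = 1/(1+exp(-eta)).
eta = 0.61.
exp(-eta) = exp(-0.61) = 0.543351.
mu = 1/(1+0.543351) = 0.6479

0.6479


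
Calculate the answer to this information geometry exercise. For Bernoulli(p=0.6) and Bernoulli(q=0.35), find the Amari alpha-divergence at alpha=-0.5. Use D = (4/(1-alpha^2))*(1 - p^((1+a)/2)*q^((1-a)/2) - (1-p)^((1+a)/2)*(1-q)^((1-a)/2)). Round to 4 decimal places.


Amari alpha-divergence:
D = (4/(1-alpha^2))*(1 - p^((1+a)/2)*q^((1-a)/2) - (1-p)^((1+a)/2)*(1-q)^((1-a)/2)).
alpha = -0.5, p = 0.6, q = 0.35.
e1 = (1+alpha)/2 = 0.25, e2 = (1-alpha)/2 = 0.75.
t1 = p^e1 * q^e2 = 0.6^0.25 * 0.35^0.75 = 0.400487.
t2 = (1-p)^e1 * (1-q)^e2 = 0.4^0.25 * 0.65^0.75 = 0.575705.
4/(1-alpha^2) = 5.333333.
D = 5.333333*(1 - 0.400487 - 0.575705) = 0.1270

0.1270


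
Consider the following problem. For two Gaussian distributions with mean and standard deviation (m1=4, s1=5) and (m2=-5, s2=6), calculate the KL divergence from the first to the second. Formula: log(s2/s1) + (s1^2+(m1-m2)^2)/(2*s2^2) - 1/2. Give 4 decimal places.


KL divergence between normal distributions:
KL = log(s2/s1) + (s1^2 + (m1-m2)^2)/(2*s2^2) - 1/2.
log(6/5) = 0.182322.
(5^2 + (4--5)^2)/(2*6^2) = (25 + 81)/72 = 1.472222.
KL = 0.182322 + 1.472222 - 0.5 = 1.1545

1.1545


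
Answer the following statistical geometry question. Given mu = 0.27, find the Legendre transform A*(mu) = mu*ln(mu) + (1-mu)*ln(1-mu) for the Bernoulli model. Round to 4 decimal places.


Legendre transform for Bernoulli:
A*(mu) = mu*log(mu) + (1-mu)*log(1-mu).
mu = 0.27, 1-mu = 0.73.
mu*log(mu) = 0.27*log(0.27) = -0.35352.
(1-mu)*log(1-mu) = 0.73*log(0.73) = -0.229739.
A* = -0.35352 + -0.229739 = -0.5833

-0.5833


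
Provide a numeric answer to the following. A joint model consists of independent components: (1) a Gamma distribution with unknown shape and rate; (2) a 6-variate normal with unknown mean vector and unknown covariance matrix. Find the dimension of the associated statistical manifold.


The dimension of a statistical manifold equals the number of free
(independent) real parameters of the model. For a product of independent
blocks the parameter counts add.
- Gamma (shape, rate): 2.
- 6-variate normal: 6 (mean) + 6*7/2 = 21 (symmetric covariance) = 27.
Total = 2 + 27 = 29.
Dimension = 29

29


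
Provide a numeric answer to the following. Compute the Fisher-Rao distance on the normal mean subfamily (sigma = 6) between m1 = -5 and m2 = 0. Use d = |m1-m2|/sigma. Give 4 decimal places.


On the fixed-variance normal subfamily, geodesic distance = |m1-m2|/sigma.
|-5 - 0| = 5.
sigma = 6.
d = 5/6 = 0.8333

0.8333


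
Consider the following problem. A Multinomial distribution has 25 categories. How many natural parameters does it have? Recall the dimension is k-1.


Exponential family dimension calculation:
For Multinomial with k=25 categories, dim = k-1 = 24.

24


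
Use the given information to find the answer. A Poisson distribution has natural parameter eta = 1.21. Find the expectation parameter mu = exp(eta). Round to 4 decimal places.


Expectation parameter for Poisson exponential family:
mu = exp(eta).
eta = 1.21.
mu = exp(1.21) = 3.3535

3.3535


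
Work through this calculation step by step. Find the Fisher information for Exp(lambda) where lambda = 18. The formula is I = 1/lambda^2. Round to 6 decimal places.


Fisher information for exponential: I(lambda) = 1/lambda^2.
lambda = 18, lambda^2 = 324.
I = 1/324 = 0.003086

0.003086


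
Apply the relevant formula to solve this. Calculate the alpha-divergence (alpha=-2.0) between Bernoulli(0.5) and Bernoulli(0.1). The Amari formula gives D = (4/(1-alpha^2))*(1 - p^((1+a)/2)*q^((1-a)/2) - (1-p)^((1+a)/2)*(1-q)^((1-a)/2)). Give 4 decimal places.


Amari alpha-divergence:
D = (4/(1-alpha^2))*(1 - p^((1+a)/2)*q^((1-a)/2) - (1-p)^((1+a)/2)*(1-q)^((1-a)/2)).
alpha = -2.0, p = 0.5, q = 0.1.
e1 = (1+alpha)/2 = -0.5, e2 = (1-alpha)/2 = 1.5.
t1 = p^e1 * q^e2 = 0.5^-0.5 * 0.1^1.5 = 0.044721.
t2 = (1-p)^e1 * (1-q)^e2 = 0.5^-0.5 * 0.9^1.5 = 1.207477.
4/(1-alpha^2) = -1.333333.
D = -1.333333*(1 - 0.044721 - 1.207477) = 0.3363

0.3363


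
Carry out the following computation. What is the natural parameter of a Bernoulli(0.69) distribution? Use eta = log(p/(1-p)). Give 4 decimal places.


Natural parameter for Bernoulli: eta = log(p/(1-p)).
p = 0.69, 1-p = 0.31.
p/(1-p) = 2.225806.
eta = log(2.225806) = 0.8001

0.8001


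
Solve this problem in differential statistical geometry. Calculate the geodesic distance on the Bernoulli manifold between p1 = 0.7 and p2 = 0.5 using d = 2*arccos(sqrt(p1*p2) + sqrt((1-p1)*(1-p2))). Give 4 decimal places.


Geodesic distance on Bernoulli manifold:
d(p1,p2) = 2*arccos(sqrt(p1*p2) + sqrt((1-p1)*(1-p2))).
sqrt(p1*p2) = sqrt(0.7*0.5) = 0.591608.
sqrt((1-p1)*(1-p2)) = sqrt(0.3*0.5) = 0.387298.
arg = 0.591608 + 0.387298 = 0.978906.
d = 2*arccos(0.978906) = 0.4115

0.4115


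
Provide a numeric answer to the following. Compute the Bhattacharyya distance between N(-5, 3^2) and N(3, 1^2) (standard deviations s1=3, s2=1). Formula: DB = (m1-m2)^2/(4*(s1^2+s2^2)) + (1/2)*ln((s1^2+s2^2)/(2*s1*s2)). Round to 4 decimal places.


Bhattacharyya distance between two Gaussians:
DB = (m1-m2)^2/(4*(s1^2+s2^2)) + (1/2)*ln((s1^2+s2^2)/(2*s1*s2)).
(m1-m2)^2 = (-8)^2 = 64.
s1^2+s2^2 = 9 + 1 = 10.
term1 = 64/40 = 1.6.
term2 = 0.5*ln(10/6.0) = 0.255413.
DB = 1.6 + 0.255413 = 1.8554

1.8554


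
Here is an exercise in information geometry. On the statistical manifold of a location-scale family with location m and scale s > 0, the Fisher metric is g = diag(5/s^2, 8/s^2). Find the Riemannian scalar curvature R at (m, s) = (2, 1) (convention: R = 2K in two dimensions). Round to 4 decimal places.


The metric has the form g = (A dm^2 + B ds^2)/s^2 with A = 5, B = 8.
Substitute u = sqrt(A/B)*m: g = B*(du^2 + ds^2)/s^2, i.e. B times the
Poincare upper half-plane metric, which has constant Gaussian curvature -1.
Scaling a 2D metric by a constant c divides the Gaussian curvature by c,
so K = -1/B = -1/(8) = -0.1250 everywhere (the point (m, s) = (2, 1) is irrelevant:
the curvature is constant).
Scalar curvature in dimension 2: R = 2K = -2/(8) = -0.2500.

-0.2500


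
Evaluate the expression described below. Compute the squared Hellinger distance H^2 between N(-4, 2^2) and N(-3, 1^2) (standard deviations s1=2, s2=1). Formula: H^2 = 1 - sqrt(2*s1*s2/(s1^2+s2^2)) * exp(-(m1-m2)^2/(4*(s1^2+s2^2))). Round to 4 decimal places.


Squared Hellinger distance for Gaussians:
H^2 = 1 - sqrt(2*s1*s2/(s1^2+s2^2)) * exp(-(m1-m2)^2/(4*(s1^2+s2^2))).
s1^2 = 4, s2^2 = 1, s1^2+s2^2 = 5.
sqrt(2*2*1/(5)) = 0.894427.
(m1-m2)^2 = (-1)^2 = 1.
exp(-1/(4*5)) = exp(-0.05) = 0.951229.
H^2 = 1 - 0.894427*0.951229 = 0.1492

0.1492


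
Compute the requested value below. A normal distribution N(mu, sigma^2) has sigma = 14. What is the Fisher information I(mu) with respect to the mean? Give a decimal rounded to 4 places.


The Fisher information for the mean of a normal distribution is I(mu) = 1/sigma^2.
sigma = 14, so sigma^2 = 196.
I(mu) = 1/196 = 0.0051

0.0051


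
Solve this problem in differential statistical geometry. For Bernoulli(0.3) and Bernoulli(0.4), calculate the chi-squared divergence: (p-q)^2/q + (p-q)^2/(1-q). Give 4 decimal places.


Chi-squared divergence between Bernoulli distributions:
chi^2 = (p-q)^2/q + (p-q)^2/(1-q).
p = 0.3, q = 0.4, p-q = -0.1.
(p-q)^2 = 0.01.
term1 = 0.01/0.4 = 0.025.
term2 = 0.01/0.6 = 0.016667.
chi^2 = 0.025 + 0.016667 = 0.0417

0.0417


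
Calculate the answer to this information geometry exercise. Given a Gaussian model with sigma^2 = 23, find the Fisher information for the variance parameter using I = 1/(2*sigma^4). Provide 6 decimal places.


Fisher information for variance: I(sigma^2) = 1/(2*sigma^4).
sigma^2 = 23, so sigma^4 = 529.
I = 1/(2*529) = 1/1058 = 0.000945

0.000945


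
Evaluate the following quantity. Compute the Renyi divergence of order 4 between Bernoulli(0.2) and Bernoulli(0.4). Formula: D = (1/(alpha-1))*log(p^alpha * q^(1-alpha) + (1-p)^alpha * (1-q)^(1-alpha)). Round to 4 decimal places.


Renyi divergence of order alpha between Bernoulli distributions:
D = (1/(alpha-1))*log(p^alpha * q^(1-alpha) + (1-p)^alpha * (1-q)^(1-alpha)).
alpha = 4, p = 0.2, q = 0.4.
p^alpha * q^(1-alpha) = 0.2^4 * 0.4^-3 = 0.025.
(1-p)^alpha * (1-q)^(1-alpha) = 0.8^4 * 0.6^-3 = 1.896296.
sum = 0.025 + 1.896296 = 1.921296.
D = (1/3)*log(1.921296) = 0.2177

0.2177


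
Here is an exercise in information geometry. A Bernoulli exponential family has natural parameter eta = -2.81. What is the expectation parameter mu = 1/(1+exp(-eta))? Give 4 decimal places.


Dual coordinate (expectation parameter) for Bernoulli:
mu = 1/(1+exp(-eta)).
eta = -2.81.
exp(-eta) = exp(2.81) = 16.609918.
mu = 1/(1+16.609918) = 0.0568

0.0568


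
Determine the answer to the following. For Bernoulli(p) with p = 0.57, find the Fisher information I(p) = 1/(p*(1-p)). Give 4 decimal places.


For Bernoulli(p), Fisher information is I(p) = 1/(p*(1-p)).
p = 0.57, 1-p = 0.43.
p*(1-p) = 0.2451.
I(p) = 1/0.2451 = 4.0800

4.0800


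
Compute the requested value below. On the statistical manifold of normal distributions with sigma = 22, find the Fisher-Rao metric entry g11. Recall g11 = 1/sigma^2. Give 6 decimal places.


For the 2-parameter normal family, the Fisher metric has:
  g11 = 1/sigma^2, g22 = 2/sigma^2.
sigma = 22, sigma^2 = 484.
g11 = 0.002066

0.002066


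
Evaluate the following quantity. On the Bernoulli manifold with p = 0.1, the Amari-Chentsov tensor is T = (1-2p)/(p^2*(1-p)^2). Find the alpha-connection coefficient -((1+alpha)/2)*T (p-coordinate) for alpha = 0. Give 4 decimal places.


Skewness (Amari-Chentsov) tensor: T = (1-2p)/(p^2*(1-p)^2).
p = 0.1, 1-2p = 0.8, p^2 = 0.01, (1-p)^2 = 0.81.
T = 0.8/(0.01 * 0.81) = 98.765432.
In the p-coordinate, Gamma^(alpha) = Gamma^(0) - (alpha/2)*T with Gamma^(0) = (1/2)*g'(p) = -T/2,
so Gamma^(alpha) = -((1+alpha)/2)*T.
alpha = 0, -(1+alpha)/2 = -0.5.
Gamma = -0.5 * 98.765432 = -49.3827

-49.3827


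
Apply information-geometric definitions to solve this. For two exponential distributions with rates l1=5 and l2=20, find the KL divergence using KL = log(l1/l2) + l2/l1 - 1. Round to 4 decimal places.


KL divergence for exponential family:
KL = log(l1/l2) + l2/l1 - 1.
log(5/20) = -1.386294.
20/5 = 4.0.
KL = -1.386294 + 4.0 - 1 = 1.6137

1.6137


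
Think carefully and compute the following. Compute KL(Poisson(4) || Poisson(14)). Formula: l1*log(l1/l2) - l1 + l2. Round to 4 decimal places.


KL divergence for Poisson:
KL = l1*log(l1/l2) - l1 + l2.
l1 = 4, l2 = 14.
log(4/14) = -1.252763.
l1*log(l1/l2) = 4 * -1.252763 = -5.011052.
KL = -5.011052 - 4 + 14 = 4.9889

4.9889


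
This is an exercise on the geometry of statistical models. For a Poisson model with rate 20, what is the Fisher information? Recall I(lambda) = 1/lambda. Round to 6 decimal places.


Fisher information for Poisson: I(lambda) = 1/lambda.
lambda = 20.
I(lambda) = 1/20 = 0.050000

0.050000


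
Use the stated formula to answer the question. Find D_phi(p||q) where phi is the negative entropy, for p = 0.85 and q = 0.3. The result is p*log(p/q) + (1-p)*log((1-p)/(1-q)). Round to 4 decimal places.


Bregman divergence with negative entropy generator:
D = p*log(p/q) + (1-p)*log((1-p)/(1-q)).
p = 0.85, q = 0.3.
p*log(p/q) = 0.85*log(0.85/0.3) = 0.885236.
(1-p)*log((1-p)/(1-q)) = 0.15*log(0.15/0.7) = -0.231067.
D = 0.885236 + -0.231067 = 0.6542

0.6542
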